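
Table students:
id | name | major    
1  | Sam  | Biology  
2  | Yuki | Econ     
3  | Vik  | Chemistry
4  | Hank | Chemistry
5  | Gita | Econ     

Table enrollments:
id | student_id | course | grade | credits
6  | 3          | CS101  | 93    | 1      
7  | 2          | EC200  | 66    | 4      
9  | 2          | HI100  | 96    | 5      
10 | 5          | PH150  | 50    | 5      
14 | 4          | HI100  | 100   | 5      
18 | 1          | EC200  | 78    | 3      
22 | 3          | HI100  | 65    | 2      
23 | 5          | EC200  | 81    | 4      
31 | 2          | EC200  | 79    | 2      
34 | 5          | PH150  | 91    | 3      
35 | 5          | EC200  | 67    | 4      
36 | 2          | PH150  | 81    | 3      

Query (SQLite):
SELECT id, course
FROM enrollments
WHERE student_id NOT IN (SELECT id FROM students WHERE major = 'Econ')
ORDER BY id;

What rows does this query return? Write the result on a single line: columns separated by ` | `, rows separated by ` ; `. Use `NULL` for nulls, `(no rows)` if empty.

Inner query: students.id where major = 'Econ'.
Outer: keep enrollments rows whose student_id is not in that set.
Inner query → {2, 5}

6 | CS101 ; 14 | HI100 ; 18 | EC200 ; 22 | HI100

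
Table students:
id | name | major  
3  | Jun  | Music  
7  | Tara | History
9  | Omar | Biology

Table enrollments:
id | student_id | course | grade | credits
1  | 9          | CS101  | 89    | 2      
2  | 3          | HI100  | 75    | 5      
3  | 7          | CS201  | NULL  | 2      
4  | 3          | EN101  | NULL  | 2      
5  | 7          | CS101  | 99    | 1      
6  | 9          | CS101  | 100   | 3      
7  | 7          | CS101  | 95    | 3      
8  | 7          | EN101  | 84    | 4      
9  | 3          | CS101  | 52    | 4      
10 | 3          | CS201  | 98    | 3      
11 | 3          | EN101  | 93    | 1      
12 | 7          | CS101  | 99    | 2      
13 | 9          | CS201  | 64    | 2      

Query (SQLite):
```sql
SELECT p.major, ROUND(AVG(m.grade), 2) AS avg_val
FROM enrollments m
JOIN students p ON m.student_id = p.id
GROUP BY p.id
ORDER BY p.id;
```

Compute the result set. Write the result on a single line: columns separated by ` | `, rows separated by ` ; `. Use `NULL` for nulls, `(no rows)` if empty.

Join each enrollments row to its students via student_id.
Group joined rows by students.id; compute ROUND(AVG(m.grade), 2) per group.
  3: ids {2, 4, 9, 10, 11} → ROUND(AVG(m.grade), 2)=79.5
  7: ids {3, 5, 7, 8, 12} → ROUND(AVG(m.grade), 2)=94.25
  9: ids {1, 6, 13} → ROUND(AVG(m.grade), 2)=84.33

Music | 79.5 ; History | 94.25 ; Biology | 84.33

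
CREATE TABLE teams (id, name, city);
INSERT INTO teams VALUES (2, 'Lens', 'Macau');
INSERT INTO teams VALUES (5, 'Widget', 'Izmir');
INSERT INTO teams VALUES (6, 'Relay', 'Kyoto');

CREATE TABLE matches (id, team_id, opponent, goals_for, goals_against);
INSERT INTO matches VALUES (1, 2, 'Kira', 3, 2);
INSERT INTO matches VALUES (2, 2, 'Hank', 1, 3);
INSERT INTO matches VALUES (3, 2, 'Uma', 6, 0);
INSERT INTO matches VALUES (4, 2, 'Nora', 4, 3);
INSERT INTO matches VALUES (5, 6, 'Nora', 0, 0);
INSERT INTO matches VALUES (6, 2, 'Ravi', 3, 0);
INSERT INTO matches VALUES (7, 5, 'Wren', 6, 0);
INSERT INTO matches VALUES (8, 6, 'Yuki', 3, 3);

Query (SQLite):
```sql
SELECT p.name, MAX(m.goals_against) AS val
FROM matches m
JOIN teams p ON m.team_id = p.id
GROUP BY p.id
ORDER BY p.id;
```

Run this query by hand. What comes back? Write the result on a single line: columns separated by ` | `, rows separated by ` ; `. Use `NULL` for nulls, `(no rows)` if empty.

Lens | 3 ; Widget | 0 ; Relay | 3

Join each matches row to its teams via team_id.
Group joined rows by teams.id; compute MAX(m.goals_against) per group.
  2: ids {1, 2, 3, 4, 6} → MAX(m.goals_against)=3
  5: ids {7} → MAX(m.goals_against)=0
  6: ids {5, 8} → MAX(m.goals_against)=3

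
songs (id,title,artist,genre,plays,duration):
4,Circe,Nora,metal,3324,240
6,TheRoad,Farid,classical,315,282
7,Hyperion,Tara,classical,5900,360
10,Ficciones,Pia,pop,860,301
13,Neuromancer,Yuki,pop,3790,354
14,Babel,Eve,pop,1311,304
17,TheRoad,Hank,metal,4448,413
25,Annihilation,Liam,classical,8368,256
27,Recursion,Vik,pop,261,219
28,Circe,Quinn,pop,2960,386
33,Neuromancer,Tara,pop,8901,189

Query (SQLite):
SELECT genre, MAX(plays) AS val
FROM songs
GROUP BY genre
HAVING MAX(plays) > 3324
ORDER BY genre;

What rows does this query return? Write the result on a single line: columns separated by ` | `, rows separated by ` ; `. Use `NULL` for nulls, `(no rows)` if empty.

Partition songs by genre; compute MAX(plays) within each group.
HAVING: keep groups where MAX(plays) > 3324.
  classical: ids {6, 7, 25} → MAX(plays)=8368
  metal: ids {4, 17} → MAX(plays)=4448
  pop: ids {10, 13, 14, 27, 28, 33} → MAX(plays)=8901

classical | 8368 ; metal | 4448 ; pop | 8901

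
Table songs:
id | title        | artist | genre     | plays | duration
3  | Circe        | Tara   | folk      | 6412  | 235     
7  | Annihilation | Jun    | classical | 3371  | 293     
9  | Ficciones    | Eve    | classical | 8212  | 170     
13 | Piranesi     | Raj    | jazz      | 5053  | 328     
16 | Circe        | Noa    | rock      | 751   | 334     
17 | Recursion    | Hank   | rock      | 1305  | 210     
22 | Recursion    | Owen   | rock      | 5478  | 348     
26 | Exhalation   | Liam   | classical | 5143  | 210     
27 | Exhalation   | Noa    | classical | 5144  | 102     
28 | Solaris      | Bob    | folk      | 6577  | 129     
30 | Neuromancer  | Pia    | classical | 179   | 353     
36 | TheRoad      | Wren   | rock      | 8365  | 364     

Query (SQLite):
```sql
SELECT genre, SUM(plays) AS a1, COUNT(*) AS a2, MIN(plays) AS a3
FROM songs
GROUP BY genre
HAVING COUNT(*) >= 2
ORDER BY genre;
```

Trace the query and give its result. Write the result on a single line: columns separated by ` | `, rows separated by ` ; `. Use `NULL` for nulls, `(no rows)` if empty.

classical | 22049 | 5 | 179 ; folk | 12989 | 2 | 6412 ; rock | 15899 | 4 | 751

Group songs by genre.
Per group compute: SUM(plays), COUNT(*), MIN(plays).
HAVING: drop groups with fewer than 2 rows.
  classical: ids {7, 9, 26, 27, 30} → SUM(plays)=22049, COUNT(*)=5, MIN(plays)=179
  folk: ids {3, 28} → SUM(plays)=12989, COUNT(*)=2, MIN(plays)=6412
  jazz: ids {13} → SUM(plays)=5053, COUNT(*)=1, MIN(plays)=5053
  rock: ids {16, 17, 22, 36} → SUM(plays)=15899, COUNT(*)=4, MIN(plays)=751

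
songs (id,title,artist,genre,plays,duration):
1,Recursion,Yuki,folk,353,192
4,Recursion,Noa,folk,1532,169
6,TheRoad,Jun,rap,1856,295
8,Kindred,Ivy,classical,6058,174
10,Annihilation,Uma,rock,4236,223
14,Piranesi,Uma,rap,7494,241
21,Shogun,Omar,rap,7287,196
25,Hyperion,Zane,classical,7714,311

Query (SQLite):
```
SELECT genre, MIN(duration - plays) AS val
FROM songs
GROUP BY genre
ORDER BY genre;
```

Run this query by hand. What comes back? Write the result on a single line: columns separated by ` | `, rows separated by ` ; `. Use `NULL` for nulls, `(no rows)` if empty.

classical | -7403 ; folk | -1363 ; rap | -7253 ; rock | -4013

For each row compute duration - plays.
Group by genre; take MIN of the expression per group.
  classical: ids {8, 25} → MIN(duration - plays)=-7403
  folk: ids {1, 4} → MIN(duration - plays)=-1363
  rap: ids {6, 14, 21} → MIN(duration - plays)=-7253
  rock: ids {10} → MIN(duration - plays)=-4013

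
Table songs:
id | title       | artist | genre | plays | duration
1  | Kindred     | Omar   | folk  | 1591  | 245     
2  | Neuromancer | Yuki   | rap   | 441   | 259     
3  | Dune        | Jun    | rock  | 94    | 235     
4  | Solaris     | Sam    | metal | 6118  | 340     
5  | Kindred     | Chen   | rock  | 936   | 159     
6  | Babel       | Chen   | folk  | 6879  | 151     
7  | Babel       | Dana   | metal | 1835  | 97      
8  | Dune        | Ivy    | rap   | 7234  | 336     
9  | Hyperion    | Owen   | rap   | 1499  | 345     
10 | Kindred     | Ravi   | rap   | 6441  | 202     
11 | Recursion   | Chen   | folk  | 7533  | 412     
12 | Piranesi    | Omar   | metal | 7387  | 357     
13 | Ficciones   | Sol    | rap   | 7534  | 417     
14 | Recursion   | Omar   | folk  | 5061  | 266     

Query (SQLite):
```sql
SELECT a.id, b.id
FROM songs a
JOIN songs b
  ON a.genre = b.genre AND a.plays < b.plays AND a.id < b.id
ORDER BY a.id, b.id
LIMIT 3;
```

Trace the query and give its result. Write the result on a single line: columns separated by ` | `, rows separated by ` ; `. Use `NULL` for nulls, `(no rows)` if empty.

Pairs (a,b) with same genre, a.plays < b.plays, a.id < b.id.
genre groups: folk:{1,6,11,14} metal:{4,7,12} rap:{2,8,9,10,13} rock:{3,5}
Ordered by (a.id, b.id); first 3.

1 | 6 ; 1 | 11 ; 1 | 14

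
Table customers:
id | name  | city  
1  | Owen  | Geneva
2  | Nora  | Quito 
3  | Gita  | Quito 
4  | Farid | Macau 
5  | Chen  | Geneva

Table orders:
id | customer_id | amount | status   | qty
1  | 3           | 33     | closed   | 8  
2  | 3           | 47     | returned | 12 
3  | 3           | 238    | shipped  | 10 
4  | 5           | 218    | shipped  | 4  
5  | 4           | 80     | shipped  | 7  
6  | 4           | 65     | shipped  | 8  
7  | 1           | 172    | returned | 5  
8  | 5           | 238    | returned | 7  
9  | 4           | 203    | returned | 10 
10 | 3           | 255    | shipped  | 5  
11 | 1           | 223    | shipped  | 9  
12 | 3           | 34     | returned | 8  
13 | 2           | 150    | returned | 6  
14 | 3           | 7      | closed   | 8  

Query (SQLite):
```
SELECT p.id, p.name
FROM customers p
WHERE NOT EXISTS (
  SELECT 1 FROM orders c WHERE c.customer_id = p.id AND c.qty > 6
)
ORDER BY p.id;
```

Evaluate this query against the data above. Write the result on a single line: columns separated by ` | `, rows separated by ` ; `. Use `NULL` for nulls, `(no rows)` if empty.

2 | Nora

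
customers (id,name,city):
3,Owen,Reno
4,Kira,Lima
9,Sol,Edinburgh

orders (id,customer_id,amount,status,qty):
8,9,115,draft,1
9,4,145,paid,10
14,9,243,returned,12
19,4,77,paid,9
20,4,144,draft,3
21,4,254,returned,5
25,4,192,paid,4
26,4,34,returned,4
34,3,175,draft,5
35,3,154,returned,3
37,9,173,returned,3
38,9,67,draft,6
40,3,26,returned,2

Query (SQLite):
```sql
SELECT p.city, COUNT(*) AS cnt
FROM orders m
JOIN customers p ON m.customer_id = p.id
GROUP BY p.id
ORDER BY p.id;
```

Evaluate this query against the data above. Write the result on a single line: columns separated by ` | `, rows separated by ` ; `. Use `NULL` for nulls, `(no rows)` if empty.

Join each orders row to its customers via customer_id.
Group joined rows by customers.id; compute COUNT(*) per group.
  3: ids {34, 35, 40} → COUNT(*)=3
  4: ids {9, 19, 20, 21, 25, 26} → COUNT(*)=6
  9: ids {8, 14, 37, 38} → COUNT(*)=4

Reno | 3 ; Lima | 6 ; Edinburgh | 4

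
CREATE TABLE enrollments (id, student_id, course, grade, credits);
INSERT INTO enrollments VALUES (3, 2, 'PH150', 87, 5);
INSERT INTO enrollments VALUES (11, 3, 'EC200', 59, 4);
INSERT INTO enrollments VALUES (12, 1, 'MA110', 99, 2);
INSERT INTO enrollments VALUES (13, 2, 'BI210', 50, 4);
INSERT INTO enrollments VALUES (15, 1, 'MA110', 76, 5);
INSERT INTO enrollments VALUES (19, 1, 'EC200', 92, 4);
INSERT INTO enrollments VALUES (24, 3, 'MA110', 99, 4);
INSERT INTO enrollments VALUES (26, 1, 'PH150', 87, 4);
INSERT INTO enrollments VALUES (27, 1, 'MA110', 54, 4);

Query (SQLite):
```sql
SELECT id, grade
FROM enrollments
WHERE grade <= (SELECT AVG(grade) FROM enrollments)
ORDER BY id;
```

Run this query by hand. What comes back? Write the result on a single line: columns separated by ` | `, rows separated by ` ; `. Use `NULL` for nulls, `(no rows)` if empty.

Scalar subquery: AVG(grade) over all enrollments rows = 78.111111 (≈; comparison uses full precision).
Keep rows where grade <= that value.

11 | 59 ; 13 | 50 ; 15 | 76 ; 27 | 54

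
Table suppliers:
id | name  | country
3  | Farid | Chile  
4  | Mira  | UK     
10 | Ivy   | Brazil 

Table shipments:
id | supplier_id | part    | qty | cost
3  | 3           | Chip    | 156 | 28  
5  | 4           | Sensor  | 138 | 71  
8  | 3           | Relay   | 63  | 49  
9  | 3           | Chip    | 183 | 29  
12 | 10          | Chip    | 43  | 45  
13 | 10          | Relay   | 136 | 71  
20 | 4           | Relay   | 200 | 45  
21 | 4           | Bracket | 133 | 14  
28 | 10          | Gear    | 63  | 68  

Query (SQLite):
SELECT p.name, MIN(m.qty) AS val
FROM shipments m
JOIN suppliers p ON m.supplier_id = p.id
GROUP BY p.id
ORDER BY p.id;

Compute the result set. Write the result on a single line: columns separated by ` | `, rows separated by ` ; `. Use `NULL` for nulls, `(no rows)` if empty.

Join each shipments row to its suppliers via supplier_id.
Group joined rows by suppliers.id; compute MIN(m.qty) per group.
  3: ids {3, 8, 9} → MIN(m.qty)=63
  4: ids {5, 20, 21} → MIN(m.qty)=133
  10: ids {12, 13, 28} → MIN(m.qty)=43

Farid | 63 ; Mira | 133 ; Ivy | 43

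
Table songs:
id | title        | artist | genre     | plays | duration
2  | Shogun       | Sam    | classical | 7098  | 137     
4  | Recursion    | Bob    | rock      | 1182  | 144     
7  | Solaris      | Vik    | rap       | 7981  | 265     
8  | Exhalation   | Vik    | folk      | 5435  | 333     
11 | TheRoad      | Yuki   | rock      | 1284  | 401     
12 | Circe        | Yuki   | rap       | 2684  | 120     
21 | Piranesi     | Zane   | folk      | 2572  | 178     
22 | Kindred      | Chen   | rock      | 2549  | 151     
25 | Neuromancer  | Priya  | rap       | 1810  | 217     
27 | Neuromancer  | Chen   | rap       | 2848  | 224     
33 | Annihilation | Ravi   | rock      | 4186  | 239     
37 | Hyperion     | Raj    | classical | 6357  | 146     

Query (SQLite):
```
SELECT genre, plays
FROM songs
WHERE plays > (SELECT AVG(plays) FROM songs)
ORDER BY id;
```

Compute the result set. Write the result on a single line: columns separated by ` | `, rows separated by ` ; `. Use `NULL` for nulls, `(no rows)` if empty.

classical | 7098 ; rap | 7981 ; folk | 5435 ; rock | 4186 ; classical | 6357

Scalar subquery: AVG(plays) over all songs rows = 3832.166667 (≈; comparison uses full precision).
Keep rows where plays > that value.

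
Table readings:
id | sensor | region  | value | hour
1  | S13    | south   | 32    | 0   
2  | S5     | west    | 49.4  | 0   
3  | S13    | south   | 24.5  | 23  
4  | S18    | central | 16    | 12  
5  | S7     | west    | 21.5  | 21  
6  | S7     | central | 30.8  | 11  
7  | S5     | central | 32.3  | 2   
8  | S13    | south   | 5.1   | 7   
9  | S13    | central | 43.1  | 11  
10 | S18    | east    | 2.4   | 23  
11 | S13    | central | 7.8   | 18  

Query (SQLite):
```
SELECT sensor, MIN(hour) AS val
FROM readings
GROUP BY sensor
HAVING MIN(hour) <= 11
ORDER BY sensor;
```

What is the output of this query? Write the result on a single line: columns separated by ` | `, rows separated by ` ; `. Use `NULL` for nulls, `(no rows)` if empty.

S13 | 0 ; S5 | 0 ; S7 | 11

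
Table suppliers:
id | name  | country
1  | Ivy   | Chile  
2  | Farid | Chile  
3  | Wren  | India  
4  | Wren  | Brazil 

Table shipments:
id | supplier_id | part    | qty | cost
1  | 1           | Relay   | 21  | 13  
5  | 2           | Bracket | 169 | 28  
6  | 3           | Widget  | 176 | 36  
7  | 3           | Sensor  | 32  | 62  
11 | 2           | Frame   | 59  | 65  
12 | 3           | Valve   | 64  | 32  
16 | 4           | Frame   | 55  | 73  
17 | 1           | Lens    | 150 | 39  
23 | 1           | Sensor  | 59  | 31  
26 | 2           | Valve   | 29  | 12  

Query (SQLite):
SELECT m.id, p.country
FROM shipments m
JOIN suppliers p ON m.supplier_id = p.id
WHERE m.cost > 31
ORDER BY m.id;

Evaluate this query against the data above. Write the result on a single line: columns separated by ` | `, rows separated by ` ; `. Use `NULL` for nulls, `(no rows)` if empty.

Each shipments row matches the suppliers row where supplier_id = suppliers.id.
Then keep rows with m.cost > 31.

6 | India ; 7 | India ; 11 | Chile ; 12 | India ; 16 | Brazil ; 17 | Chile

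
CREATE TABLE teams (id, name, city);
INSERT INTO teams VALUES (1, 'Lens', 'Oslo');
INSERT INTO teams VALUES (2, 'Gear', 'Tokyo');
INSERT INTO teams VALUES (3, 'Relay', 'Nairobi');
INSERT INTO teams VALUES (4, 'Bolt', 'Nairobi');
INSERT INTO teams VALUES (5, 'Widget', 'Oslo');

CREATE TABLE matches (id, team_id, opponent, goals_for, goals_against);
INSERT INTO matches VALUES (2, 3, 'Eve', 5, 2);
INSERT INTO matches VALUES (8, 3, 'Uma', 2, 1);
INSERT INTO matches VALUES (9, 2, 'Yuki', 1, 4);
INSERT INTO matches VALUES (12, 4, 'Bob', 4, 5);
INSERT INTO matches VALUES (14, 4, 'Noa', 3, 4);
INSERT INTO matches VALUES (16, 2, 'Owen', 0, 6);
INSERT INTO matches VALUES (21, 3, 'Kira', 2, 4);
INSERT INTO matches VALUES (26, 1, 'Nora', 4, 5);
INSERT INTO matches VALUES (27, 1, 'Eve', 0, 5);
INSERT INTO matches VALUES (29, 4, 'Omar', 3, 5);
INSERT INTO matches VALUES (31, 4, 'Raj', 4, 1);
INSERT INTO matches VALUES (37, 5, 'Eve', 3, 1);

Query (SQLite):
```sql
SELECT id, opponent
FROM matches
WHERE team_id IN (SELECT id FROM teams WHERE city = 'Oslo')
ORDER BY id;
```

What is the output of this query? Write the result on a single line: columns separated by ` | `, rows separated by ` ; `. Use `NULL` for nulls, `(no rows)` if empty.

Inner query: teams.id where city = 'Oslo'.
Outer: keep matches rows whose team_id is in that set.
Inner query → {1, 5}

26 | Nora ; 27 | Eve ; 37 | Eve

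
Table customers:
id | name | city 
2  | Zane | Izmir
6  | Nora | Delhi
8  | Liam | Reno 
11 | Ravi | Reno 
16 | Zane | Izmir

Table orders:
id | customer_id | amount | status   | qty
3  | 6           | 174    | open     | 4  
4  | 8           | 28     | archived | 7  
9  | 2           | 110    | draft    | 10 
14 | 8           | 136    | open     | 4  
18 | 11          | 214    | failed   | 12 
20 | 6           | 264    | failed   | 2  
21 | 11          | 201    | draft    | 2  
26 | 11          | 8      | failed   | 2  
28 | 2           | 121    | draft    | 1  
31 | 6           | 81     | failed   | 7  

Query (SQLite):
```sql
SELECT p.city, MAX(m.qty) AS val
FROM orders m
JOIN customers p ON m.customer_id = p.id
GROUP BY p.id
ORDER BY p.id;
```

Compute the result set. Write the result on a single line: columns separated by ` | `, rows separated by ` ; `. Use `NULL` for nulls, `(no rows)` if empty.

Join each orders row to its customers via customer_id.
Group joined rows by customers.id; compute MAX(m.qty) per group.
  2: ids {9, 28} → MAX(m.qty)=10
  6: ids {3, 20, 31} → MAX(m.qty)=7
  8: ids {4, 14} → MAX(m.qty)=7
  11: ids {18, 21, 26} → MAX(m.qty)=12

Izmir | 10 ; Delhi | 7 ; Reno | 7 ; Reno | 12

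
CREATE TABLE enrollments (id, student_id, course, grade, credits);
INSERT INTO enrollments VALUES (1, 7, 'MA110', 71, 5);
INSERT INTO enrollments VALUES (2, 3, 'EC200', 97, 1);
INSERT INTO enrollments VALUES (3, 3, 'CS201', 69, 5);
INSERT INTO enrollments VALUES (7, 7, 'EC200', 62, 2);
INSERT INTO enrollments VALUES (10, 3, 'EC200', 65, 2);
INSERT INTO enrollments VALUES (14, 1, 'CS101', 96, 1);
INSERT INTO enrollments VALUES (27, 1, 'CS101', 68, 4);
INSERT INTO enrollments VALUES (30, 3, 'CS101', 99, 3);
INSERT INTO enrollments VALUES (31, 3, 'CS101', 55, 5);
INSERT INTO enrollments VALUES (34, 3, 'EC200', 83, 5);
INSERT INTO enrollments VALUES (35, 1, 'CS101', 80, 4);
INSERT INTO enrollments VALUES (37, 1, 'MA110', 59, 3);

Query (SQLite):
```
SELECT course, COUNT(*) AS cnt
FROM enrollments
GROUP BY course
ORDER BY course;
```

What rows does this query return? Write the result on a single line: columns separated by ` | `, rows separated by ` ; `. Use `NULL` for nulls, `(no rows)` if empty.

Partition enrollments by course; compute COUNT(*) within each group.
  CS101: ids {14, 27, 30, 31, 35} → COUNT(*)=5
  CS201: ids {3} → COUNT(*)=1
  EC200: ids {2, 7, 10, 34} → COUNT(*)=4
  MA110: ids {1, 37} → COUNT(*)=2

CS101 | 5 ; CS201 | 1 ; EC200 | 4 ; MA110 | 2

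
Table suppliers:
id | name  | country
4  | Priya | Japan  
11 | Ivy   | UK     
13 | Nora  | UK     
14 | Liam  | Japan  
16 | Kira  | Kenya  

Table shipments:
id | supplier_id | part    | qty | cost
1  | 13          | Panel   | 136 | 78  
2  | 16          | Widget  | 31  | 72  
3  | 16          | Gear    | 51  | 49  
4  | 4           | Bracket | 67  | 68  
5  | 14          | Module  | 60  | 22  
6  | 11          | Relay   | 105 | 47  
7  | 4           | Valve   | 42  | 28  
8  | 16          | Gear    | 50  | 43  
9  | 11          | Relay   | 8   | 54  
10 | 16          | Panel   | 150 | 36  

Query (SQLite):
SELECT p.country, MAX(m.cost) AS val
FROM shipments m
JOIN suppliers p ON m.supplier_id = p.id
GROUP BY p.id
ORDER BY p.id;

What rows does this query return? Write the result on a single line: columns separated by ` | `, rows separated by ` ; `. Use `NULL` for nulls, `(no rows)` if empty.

Join each shipments row to its suppliers via supplier_id.
Group joined rows by suppliers.id; compute MAX(m.cost) per group.
  4: ids {4, 7} → MAX(m.cost)=68
  11: ids {6, 9} → MAX(m.cost)=54
  13: ids {1} → MAX(m.cost)=78
  14: ids {5} → MAX(m.cost)=22
  16: ids {2, 3, 8, 10} → MAX(m.cost)=72

Japan | 68 ; UK | 54 ; UK | 78 ; Japan | 22 ; Kenya | 72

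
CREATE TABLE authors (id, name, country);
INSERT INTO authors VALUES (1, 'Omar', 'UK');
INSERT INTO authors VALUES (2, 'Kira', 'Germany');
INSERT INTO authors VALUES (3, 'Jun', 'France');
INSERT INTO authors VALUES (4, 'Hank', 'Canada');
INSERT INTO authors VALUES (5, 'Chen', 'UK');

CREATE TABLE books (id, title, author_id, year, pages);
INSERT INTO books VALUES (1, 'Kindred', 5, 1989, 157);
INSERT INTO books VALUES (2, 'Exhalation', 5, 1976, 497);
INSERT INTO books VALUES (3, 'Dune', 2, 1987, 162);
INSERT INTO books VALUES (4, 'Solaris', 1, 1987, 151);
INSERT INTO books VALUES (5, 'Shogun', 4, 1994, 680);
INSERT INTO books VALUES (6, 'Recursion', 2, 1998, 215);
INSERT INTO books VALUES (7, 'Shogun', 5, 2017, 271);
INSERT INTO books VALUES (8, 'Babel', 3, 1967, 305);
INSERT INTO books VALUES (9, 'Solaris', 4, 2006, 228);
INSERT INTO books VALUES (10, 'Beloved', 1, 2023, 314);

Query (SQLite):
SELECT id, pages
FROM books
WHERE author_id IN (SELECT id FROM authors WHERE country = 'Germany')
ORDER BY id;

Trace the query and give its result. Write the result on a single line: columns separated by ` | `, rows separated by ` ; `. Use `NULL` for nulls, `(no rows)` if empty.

Inner query: authors.id where country = 'Germany'.
Outer: keep books rows whose author_id is in that set.
Inner query → {2}

3 | 162 ; 6 | 215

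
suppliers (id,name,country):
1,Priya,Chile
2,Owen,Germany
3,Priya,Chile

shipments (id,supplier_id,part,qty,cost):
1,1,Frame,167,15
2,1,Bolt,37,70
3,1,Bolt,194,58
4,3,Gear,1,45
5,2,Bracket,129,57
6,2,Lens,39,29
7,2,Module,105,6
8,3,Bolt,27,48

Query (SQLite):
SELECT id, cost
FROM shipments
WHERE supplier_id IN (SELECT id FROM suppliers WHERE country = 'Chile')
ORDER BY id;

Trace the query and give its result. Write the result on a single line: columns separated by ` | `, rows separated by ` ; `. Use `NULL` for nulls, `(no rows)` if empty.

1 | 15 ; 2 | 70 ; 3 | 58 ; 4 | 45 ; 8 | 48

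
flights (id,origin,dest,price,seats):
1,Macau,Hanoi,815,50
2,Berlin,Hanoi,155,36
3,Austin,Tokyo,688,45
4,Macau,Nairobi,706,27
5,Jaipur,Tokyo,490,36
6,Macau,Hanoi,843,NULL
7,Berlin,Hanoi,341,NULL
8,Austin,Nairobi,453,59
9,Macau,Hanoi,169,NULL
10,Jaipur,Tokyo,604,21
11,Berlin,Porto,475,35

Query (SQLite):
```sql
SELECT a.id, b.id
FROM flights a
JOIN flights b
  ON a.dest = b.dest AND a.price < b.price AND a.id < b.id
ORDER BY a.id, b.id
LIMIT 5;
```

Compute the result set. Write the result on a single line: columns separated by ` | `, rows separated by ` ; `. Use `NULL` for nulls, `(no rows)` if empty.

1 | 6 ; 2 | 6 ; 2 | 7 ; 2 | 9 ; 5 | 10

Pairs (a,b) with same dest, a.price < b.price, a.id < b.id.
dest groups: Hanoi:{1,2,6,7,9} Nairobi:{4,8} Porto:{11} Tokyo:{3,5,10}
Ordered by (a.id, b.id); first 5.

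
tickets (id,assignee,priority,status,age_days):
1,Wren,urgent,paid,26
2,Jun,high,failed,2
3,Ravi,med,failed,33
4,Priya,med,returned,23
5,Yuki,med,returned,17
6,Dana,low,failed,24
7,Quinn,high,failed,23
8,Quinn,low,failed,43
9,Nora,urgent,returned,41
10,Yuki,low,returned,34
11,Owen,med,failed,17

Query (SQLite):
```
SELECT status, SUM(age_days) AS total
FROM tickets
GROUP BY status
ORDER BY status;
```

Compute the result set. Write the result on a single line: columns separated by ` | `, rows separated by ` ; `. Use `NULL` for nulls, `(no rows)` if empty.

failed | 142 ; paid | 26 ; returned | 115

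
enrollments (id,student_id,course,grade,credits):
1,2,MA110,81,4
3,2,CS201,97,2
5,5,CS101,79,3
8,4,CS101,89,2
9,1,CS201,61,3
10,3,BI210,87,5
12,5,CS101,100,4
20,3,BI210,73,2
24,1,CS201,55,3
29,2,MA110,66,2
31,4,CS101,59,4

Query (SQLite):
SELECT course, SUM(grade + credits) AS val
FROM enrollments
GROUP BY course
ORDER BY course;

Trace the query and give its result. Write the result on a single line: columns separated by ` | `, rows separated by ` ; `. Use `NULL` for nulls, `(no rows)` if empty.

BI210 | 167 ; CS101 | 340 ; CS201 | 221 ; MA110 | 153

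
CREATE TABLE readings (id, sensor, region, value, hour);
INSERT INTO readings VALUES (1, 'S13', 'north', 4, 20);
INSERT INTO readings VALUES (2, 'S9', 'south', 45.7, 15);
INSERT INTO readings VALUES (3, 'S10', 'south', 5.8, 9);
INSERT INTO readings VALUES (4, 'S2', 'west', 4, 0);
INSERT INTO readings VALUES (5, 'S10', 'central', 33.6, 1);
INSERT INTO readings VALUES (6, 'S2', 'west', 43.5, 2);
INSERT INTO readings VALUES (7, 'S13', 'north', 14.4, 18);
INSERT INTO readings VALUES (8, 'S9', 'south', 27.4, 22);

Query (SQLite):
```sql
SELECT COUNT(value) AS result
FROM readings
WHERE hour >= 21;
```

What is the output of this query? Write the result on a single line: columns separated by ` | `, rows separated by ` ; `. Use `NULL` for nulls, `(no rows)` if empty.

Rows where hour >= 21 → value values: [27.4].
COUNT(value) counts non-NULL values → 1.

1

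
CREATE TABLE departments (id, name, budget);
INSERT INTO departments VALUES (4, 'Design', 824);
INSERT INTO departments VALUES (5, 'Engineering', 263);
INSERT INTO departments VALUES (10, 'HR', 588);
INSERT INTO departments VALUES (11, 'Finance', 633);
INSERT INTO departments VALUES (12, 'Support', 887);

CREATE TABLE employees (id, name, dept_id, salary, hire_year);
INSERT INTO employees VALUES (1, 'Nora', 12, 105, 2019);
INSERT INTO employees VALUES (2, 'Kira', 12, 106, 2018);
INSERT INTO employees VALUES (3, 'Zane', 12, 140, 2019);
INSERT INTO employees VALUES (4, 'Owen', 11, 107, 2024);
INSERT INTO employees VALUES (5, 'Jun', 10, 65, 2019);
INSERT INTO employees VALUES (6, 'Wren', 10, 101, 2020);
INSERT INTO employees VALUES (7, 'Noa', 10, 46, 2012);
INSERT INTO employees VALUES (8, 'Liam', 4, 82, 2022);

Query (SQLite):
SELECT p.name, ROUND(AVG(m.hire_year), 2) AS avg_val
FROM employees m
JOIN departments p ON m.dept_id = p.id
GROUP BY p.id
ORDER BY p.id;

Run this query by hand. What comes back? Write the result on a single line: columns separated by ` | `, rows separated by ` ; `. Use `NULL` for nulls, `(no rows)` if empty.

Join each employees row to its departments via dept_id.
Group joined rows by departments.id; compute ROUND(AVG(m.hire_year), 2) per group.
  4: ids {8} → ROUND(AVG(m.hire_year), 2)=2022
  10: ids {5, 6, 7} → ROUND(AVG(m.hire_year), 2)=2017
  11: ids {4} → ROUND(AVG(m.hire_year), 2)=2024
  12: ids {1, 2, 3} → ROUND(AVG(m.hire_year), 2)=2018.67

Design | 2022 ; HR | 2017 ; Finance | 2024 ; Support | 2018.67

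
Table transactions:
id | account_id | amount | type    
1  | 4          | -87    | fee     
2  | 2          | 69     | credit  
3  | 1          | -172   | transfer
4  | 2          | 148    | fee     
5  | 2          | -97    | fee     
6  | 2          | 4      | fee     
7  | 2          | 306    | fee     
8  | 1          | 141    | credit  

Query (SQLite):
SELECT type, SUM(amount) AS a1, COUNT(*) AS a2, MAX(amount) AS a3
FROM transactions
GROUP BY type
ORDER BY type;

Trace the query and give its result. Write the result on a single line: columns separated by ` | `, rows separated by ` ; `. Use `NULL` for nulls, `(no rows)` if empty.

Group transactions by type.
Per group compute: SUM(amount), COUNT(*), MAX(amount).
  credit: ids {2, 8} → SUM(amount)=210, COUNT(*)=2, MAX(amount)=141
  fee: ids {1, 4, 5, 6, 7} → SUM(amount)=274, COUNT(*)=5, MAX(amount)=306
  transfer: ids {3} → SUM(amount)=-172, COUNT(*)=1, MAX(amount)=-172

credit | 210 | 2 | 141 ; fee | 274 | 5 | 306 ; transfer | -172 | 1 | -172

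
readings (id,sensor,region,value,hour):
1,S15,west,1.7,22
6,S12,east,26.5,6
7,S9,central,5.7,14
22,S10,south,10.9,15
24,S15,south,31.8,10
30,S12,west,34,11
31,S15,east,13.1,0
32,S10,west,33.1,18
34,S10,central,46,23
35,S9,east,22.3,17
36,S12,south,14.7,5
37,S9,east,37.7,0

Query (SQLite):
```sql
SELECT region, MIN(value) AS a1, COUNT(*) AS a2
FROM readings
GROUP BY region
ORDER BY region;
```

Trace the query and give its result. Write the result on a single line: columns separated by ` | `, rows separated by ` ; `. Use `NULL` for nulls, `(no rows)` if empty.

central | 5.7 | 2 ; east | 13.1 | 4 ; south | 10.9 | 3 ; west | 1.7 | 3

Group readings by region.
Per group compute: MIN(value), COUNT(*).
  central: ids {7, 34} → MIN(value)=5.7, COUNT(*)=2
  east: ids {6, 31, 35, 37} → MIN(value)=13.1, COUNT(*)=4
  south: ids {22, 24, 36} → MIN(value)=10.9, COUNT(*)=3
  west: ids {1, 30, 32} → MIN(value)=1.7, COUNT(*)=3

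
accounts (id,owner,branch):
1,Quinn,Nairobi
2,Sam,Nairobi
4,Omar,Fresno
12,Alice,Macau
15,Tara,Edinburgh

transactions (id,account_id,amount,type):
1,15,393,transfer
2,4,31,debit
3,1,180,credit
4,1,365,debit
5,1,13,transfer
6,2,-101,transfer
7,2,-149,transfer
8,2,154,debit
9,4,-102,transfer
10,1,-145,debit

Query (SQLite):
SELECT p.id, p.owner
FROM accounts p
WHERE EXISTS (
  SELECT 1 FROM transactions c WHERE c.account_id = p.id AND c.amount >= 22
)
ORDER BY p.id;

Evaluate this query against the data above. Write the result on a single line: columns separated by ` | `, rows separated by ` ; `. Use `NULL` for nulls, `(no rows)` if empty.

1 | Quinn ; 2 | Sam ; 4 | Omar ; 15 | Tara

For each accounts row, check whether any transactions with matching account_id has amount >= 22.
Keep rows where that is true.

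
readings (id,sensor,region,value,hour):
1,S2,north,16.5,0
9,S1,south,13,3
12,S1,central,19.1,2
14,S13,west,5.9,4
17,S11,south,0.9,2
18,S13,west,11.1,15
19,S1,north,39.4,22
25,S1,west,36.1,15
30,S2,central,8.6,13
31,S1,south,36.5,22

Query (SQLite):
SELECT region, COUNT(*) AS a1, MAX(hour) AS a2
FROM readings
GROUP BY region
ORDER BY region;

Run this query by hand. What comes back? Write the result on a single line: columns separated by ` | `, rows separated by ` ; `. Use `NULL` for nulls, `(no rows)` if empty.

Group readings by region.
Per group compute: COUNT(*), MAX(hour).
  central: ids {12, 30} → COUNT(*)=2, MAX(hour)=13
  north: ids {1, 19} → COUNT(*)=2, MAX(hour)=22
  south: ids {9, 17, 31} → COUNT(*)=3, MAX(hour)=22
  west: ids {14, 18, 25} → COUNT(*)=3, MAX(hour)=15

central | 2 | 13 ; north | 2 | 22 ; south | 3 | 22 ; west | 3 | 15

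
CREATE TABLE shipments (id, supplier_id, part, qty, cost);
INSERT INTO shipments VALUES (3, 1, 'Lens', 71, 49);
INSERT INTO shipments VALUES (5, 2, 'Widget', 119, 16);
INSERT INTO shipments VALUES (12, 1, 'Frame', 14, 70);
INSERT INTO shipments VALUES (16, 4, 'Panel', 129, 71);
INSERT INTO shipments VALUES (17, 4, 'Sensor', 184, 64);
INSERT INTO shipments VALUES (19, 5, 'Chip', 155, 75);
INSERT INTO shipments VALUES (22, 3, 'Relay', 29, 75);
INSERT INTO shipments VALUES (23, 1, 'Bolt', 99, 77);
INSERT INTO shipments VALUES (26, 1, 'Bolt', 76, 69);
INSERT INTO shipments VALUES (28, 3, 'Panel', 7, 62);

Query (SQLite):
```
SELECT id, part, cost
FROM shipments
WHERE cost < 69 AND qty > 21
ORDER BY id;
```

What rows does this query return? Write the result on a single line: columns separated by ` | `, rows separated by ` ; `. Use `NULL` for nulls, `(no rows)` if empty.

3 | Lens | 49 ; 5 | Widget | 16 ; 17 | Sensor | 64

cost < 69: ids {3, 5, 17, 28}
qty > 21: ids {3, 5, 16, 17, 19, 22, 23, 26}
Combine with AND.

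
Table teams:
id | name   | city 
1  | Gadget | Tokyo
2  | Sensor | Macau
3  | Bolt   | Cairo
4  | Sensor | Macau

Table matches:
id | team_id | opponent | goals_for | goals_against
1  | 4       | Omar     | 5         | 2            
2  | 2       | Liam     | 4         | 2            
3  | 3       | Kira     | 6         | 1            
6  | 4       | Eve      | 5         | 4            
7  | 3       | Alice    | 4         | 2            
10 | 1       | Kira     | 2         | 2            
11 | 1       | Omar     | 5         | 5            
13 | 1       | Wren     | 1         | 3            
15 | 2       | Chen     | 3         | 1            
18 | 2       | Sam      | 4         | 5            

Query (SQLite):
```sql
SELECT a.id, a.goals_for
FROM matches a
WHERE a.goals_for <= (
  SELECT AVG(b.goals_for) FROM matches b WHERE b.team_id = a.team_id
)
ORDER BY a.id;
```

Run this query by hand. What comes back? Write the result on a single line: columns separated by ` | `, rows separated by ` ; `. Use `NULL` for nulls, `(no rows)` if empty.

1 | 5 ; 6 | 5 ; 7 | 4 ; 10 | 2 ; 13 | 1 ; 15 | 3

For each matches row a, compute AVG(goals_for) over rows sharing a.team_id.
Keep row a if a.goals_for <= that per-group AVG.
  team_id=1: AVG(goals_for) = 2.666667
  team_id=2: AVG(goals_for) = 3.666667
  team_id=3: AVG(goals_for) = 5.0
  team_id=4: AVG(goals_for) = 5.0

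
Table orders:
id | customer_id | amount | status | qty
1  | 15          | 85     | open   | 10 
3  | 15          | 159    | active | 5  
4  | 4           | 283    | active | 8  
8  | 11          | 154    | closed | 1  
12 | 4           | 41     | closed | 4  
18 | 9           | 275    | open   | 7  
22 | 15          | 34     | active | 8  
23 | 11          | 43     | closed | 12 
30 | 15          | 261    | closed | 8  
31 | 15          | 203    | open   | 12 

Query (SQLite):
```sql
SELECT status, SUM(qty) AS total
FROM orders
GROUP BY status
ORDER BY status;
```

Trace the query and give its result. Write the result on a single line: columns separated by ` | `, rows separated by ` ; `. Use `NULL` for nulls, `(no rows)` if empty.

Partition orders by status; compute SUM(qty) within each group.
  active: ids {3, 4, 22} → SUM(qty)=21
  closed: ids {8, 12, 23, 30} → SUM(qty)=25
  open: ids {1, 18, 31} → SUM(qty)=29

active | 21 ; closed | 25 ; open | 29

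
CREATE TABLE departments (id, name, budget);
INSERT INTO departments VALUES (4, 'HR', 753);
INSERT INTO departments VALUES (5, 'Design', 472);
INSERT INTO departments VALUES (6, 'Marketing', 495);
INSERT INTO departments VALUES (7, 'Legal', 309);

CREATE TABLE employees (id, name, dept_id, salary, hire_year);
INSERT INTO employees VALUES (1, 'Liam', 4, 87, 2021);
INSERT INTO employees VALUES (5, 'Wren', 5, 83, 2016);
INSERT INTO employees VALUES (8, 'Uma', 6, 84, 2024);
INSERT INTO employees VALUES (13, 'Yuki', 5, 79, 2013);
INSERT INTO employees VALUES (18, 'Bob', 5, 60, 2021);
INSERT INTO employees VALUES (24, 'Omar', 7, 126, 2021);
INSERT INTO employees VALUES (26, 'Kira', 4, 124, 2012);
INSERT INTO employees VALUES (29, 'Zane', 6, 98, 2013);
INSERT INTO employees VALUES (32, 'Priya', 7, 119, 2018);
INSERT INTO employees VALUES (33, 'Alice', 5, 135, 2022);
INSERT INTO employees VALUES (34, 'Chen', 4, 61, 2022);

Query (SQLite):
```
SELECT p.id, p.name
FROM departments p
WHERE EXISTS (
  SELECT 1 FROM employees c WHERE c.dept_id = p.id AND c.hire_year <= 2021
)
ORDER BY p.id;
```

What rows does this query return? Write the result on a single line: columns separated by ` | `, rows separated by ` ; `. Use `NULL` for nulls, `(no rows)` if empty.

For each departments row, check whether any employees with matching dept_id has hire_year <= 2021.
Keep rows where that is true.

4 | HR ; 5 | Design ; 6 | Marketing ; 7 | Legal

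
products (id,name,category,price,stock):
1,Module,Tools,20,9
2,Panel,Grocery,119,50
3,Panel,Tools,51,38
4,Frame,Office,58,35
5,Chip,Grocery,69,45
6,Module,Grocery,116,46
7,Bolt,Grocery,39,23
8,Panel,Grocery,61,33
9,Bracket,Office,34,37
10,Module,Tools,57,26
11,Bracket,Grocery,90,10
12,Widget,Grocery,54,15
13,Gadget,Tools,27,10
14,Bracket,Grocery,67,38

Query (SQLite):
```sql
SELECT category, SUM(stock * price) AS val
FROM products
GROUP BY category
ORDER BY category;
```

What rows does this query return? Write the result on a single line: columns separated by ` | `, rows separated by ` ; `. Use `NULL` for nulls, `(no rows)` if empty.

Grocery | 21557 ; Office | 3288 ; Tools | 3870

For each row compute stock * price.
Group by category; take SUM of the expression per group.
  Grocery: ids {2, 5, 6, 7, 8, 11, 12, 14} → SUM(stock * price)=21557
  Office: ids {4, 9} → SUM(stock * price)=3288
  Tools: ids {1, 3, 10, 13} → SUM(stock * price)=3870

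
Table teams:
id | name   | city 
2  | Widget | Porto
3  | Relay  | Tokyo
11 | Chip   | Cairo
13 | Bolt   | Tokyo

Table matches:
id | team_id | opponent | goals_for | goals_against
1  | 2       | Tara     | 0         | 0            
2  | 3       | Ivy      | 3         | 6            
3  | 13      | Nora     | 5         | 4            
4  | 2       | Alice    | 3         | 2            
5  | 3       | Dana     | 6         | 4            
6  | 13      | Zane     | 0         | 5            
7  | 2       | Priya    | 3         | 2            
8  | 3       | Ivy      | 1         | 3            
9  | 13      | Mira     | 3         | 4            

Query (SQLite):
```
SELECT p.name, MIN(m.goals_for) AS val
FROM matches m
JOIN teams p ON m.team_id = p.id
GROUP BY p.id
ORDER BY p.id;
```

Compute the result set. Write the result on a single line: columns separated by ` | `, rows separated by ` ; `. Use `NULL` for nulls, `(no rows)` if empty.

Widget | 0 ; Relay | 1 ; Bolt | 0

Join each matches row to its teams via team_id.
Group joined rows by teams.id; compute MIN(m.goals_for) per group.
  2: ids {1, 4, 7} → MIN(m.goals_for)=0
  3: ids {2, 5, 8} → MIN(m.goals_for)=1
  13: ids {3, 6, 9} → MIN(m.goals_for)=0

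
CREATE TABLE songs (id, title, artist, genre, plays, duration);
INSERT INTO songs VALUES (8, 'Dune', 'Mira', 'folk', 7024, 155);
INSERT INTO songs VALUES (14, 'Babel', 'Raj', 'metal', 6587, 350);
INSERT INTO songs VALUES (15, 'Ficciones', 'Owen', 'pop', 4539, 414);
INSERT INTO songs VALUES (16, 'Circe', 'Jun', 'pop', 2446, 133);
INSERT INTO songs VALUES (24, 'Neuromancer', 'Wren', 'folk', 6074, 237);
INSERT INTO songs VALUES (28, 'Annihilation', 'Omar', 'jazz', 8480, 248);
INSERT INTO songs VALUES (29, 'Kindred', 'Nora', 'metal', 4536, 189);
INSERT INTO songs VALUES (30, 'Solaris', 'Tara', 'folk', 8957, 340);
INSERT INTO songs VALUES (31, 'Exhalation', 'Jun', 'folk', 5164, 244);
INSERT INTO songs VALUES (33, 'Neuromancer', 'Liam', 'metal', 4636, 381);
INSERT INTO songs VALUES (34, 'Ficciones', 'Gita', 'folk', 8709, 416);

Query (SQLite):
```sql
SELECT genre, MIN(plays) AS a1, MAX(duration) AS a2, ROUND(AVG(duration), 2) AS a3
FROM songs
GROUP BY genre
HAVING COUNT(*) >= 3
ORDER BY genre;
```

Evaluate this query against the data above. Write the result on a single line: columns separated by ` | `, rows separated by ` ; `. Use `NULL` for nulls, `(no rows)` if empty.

folk | 5164 | 416 | 278.4 ; metal | 4536 | 381 | 306.67

Group songs by genre.
Per group compute: MIN(plays), MAX(duration), ROUND(AVG(duration), 2).
HAVING: drop groups with fewer than 3 rows.
  folk: ids {8, 24, 30, 31, 34} → MIN(plays)=5164, MAX(duration)=416, ROUND(AVG(duration), 2)=278.4
  jazz: ids {28} → MIN(plays)=8480, MAX(duration)=248, ROUND(AVG(duration), 2)=248
  metal: ids {14, 29, 33} → MIN(plays)=4536, MAX(duration)=381, ROUND(AVG(duration), 2)=306.67
  pop: ids {15, 16} → MIN(plays)=2446, MAX(duration)=414, ROUND(AVG(duration), 2)=273.5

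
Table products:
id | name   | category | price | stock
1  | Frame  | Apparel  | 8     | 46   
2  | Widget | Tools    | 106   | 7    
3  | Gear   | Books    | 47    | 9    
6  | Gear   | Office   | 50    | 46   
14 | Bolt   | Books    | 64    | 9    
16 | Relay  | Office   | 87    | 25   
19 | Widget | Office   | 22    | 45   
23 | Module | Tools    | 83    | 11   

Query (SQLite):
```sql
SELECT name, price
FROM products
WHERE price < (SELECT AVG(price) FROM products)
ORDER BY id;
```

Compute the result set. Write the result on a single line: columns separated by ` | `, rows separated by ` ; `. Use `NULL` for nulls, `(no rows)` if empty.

Frame | 8 ; Gear | 47 ; Gear | 50 ; Widget | 22

Scalar subquery: AVG(price) over all products rows = 58.375.
Keep rows where price < that value.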